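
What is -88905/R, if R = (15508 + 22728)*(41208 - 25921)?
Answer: -88905/584513732 ≈ -0.00015210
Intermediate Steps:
R = 584513732 (R = 38236*15287 = 584513732)
-88905/R = -88905/584513732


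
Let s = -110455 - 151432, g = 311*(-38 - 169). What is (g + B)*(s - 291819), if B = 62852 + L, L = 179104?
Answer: -98326557774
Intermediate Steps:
g = -64377 (g = 311*(-207) = -64377)
B = 241956 (B = 62852 + 179104 = 241956)
s = -261887
(g + B)*(s - 291819) = (-64377 + 241956)*(-261887 - 291819) = 177579*(-553706) = -98326557774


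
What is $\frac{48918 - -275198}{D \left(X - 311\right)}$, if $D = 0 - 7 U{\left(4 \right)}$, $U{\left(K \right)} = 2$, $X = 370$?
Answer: $- \frac{162058}{413} \approx -392.39$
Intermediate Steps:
$D = -14$ ($D = 0 - 14 = -14$)
$\frac{48918 - -275198}{D \left(X - 311\right)} = \frac{48918 - -275198}{\left(-14\right) \left(370 - 311\right)} = \frac{48918 + 275198}{\left(-14\right) 59} = \frac{324116}{-826} = 324116 \left(- \frac{1}{826}\right) = - \frac{162058}{413}$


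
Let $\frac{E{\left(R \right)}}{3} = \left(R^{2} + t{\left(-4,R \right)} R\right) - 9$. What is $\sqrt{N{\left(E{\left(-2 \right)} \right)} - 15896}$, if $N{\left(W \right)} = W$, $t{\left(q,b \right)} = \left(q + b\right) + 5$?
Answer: $i \sqrt{15905} \approx 126.11 i$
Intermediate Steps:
$t{\left(q,b \right)} = 5 + b + q$ ($t{\left(q,b \right)} = \left(b + q\right) + 5 = 5 + b + q$)
$E{\left(R \right)} = -27 + 3 R^{2} + 3 R \left(1 + R\right)$ ($E{\left(R \right)} = 3 \left(\left(R^{2} + \left(5 + R - 4\right) R\right) - 9\right) = 3 \left(\left(R^{2} + \left(1 + R\right) R\right) - 9\right) = 3 \left(\left(R^{2} + R \left(1 + R\right)\right) - 9\right) = 3 \left(-9 + R^{2} + R \left(1 + R\right)\right) = -27 + 3 R^{2} + 3 R \left(1 + R\right)$)
$\sqrt{N{\left(E{\left(-2 \right)} \right)} - 15896} = \sqrt{\left(-27 + 3 \left(-2\right) + 6 \left(-2\right)^{2}\right) - 15896} = \sqrt{\left(-27 - 6 + 6 \cdot 4\right) - 15896} = \sqrt{\left(-27 - 6 + 24\right) - 15896} = \sqrt{-9 - 15896} = \sqrt{-15905} = i \sqrt{15905}$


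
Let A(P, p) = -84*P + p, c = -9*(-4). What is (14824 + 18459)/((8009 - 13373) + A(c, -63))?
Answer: -33283/8451 ≈ -3.9384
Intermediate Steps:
c = 36
A(P, p) = p - 84*P
(14824 + 18459)/((8009 - 13373) + A(c, -63)) = (14824 + 18459)/((8009 - 13373) + (-63 - 84*36)) = 33283/(-5364 + (-63 - 3024)) = 33283/(-5364 - 3087) = 33283/(-8451) = 33283*(-1/8451) = -33283/8451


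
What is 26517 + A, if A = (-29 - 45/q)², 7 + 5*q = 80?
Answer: 146794057/5329 ≈ 27546.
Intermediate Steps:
q = 73/5 (q = -7/5 + (⅕)*80 = -7/5 + 16 = 73/5 ≈ 14.600)
A = 5484964/5329 (A = (-29 - 45/73/5)² = (-29 - 45*5/73)² = (-29 - 225/73)² = (-2342/73)² = 5484964/5329 ≈ 1029.3)
26517 + A = 26517 + 5484964/5329 = 146794057/5329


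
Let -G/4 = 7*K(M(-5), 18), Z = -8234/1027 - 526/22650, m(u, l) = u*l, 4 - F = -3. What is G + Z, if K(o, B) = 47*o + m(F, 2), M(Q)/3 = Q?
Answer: 224938714549/11630775 ≈ 19340.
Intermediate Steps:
F = 7 (F = 4 - 1*(-3) = 4 + 3 = 7)
M(Q) = 3*Q
m(u, l) = l*u
K(o, B) = 14 + 47*o (K(o, B) = 47*o + 2*7 = 47*o + 14 = 14 + 47*o)
Z = -93520151/11630775 (Z = -8234*1/1027 - 526*1/22650 = -8234/1027 - 263/11325 = -93520151/11630775 ≈ -8.0408)
G = 19348 (G = -28*(14 + 47*(3*(-5))) = -28*(14 + 47*(-15)) = -28*(14 - 705) = -28*(-691) = -4*(-4837) = 19348)
G + Z = 19348 - 93520151/11630775 = 224938714549/11630775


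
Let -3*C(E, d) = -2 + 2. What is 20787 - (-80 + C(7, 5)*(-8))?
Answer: 20867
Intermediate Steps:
C(E, d) = 0 (C(E, d) = -(-2 + 2)/3 = -1/3*0 = 0)
20787 - (-80 + C(7, 5)*(-8)) = 20787 - (-80 + 0*(-8)) = 20787 - (-80 + 0) = 20787 - 1*(-80) = 20787 + 80 = 20867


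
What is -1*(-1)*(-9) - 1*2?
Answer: -11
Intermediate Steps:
-1*(-1)*(-9) - 1*2 = 1*(-9) - 2 = -9 - 2 = -11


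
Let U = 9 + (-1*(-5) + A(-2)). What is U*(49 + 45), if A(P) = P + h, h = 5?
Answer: 1598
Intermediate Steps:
A(P) = 5 + P (A(P) = P + 5 = 5 + P)
U = 17 (U = 9 + (-1*(-5) + (5 - 2)) = 9 + (5 + 3) = 9 + 8 = 17)
U*(49 + 45) = 17*(49 + 45) = 17*94 = 1598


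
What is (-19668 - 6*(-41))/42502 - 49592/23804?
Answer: -321260059/126464701 ≈ -2.5403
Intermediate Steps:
(-19668 - 6*(-41))/42502 - 49592/23804 = (-19668 + 246)*(1/42502) - 49592*1/23804 = -19422*1/42502 - 12398/5951 = -9711/21251 - 12398/5951 = -321260059/126464701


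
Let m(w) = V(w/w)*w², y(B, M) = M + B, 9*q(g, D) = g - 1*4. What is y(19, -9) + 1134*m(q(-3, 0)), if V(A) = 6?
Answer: 4126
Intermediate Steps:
q(g, D) = -4/9 + g/9 (q(g, D) = (g - 1*4)/9 = (g - 4)/9 = (-4 + g)/9 = -4/9 + g/9)
y(B, M) = B + M
m(w) = 6*w²
y(19, -9) + 1134*m(q(-3, 0)) = (19 - 9) + 1134*(6*(-4/9 + (⅑)*(-3))²) = 10 + 1134*(6*(-4/9 - ⅓)²) = 10 + 1134*(6*(-7/9)²) = 10 + 1134*(6*(49/81)) = 10 + 1134*(98/27) = 10 + 4116 = 4126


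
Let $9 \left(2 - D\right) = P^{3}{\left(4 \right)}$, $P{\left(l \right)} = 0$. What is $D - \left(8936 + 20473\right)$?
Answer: $-29407$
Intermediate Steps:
$D = 2$ ($D = 2 - \frac{0^{3}}{9} = 2 - 0 = 2 + 0 = 2$)
$D - \left(8936 + 20473\right) = 2 - \left(8936 + 20473\right) = 2 - 29409 = -29407$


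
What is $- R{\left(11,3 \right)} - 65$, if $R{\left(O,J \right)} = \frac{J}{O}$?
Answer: $- \frac{718}{11} \approx -65.273$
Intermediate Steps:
$- R{\left(11,3 \right)} - 65 = - \frac{3}{11} - 65 = - \frac{718}{11}$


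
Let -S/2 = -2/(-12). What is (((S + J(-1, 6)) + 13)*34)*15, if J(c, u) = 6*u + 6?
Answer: 27880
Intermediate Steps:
S = -1/3 (S = -(-4)/(-12) = -(-4)*(-1)/12 = -2*1/6 = -1/3 ≈ -0.33333)
J(c, u) = 6 + 6*u
(((S + J(-1, 6)) + 13)*34)*15 = (((-1/3 + (6 + 6*6)) + 13)*34)*15 = (((-1/3 + (6 + 36)) + 13)*34)*15 = (((-1/3 + 42) + 13)*34)*15 = ((125/3 + 13)*34)*15 = ((164/3)*34)*15 = (5576/3)*15 = 27880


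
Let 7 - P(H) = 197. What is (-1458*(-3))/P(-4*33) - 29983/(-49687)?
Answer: -105817084/4720265 ≈ -22.418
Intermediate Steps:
P(H) = -190 (P(H) = 7 - 1*197 = 7 - 197 = -190)
(-1458*(-3))/P(-4*33) - 29983/(-49687) = -1458*(-3)/(-190) - 29983/(-49687) = 4374*(-1/190) - 29983*(-1/49687) = -2187/95 + 29983/49687 = -105817084/4720265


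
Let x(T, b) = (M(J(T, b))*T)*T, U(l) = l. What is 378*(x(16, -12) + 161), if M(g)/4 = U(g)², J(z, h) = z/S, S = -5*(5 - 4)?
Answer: 100611882/25 ≈ 4.0245e+6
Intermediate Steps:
S = -5 (S = -5*1 = -5)
J(z, h) = -z/5 (J(z, h) = z/(-5) = z*(-⅕) = -z/5)
M(g) = 4*g²
x(T, b) = 4*T⁴/25 (x(T, b) = ((4*(-T/5)²)*T)*T = ((4*(T²/25))*T)*T = ((4*T²/25)*T)*T = (4*T³/25)*T = 4*T⁴/25)
378*(x(16, -12) + 161) = 378*((4/25)*16⁴ + 161) = 378*((4/25)*65536 + 161) = 378*(262144/25 + 161) = 378*(266169/25) = 100611882/25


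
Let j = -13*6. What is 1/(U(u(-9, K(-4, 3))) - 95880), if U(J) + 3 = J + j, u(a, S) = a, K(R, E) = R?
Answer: -1/95970 ≈ -1.0420e-5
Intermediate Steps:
j = -78
U(J) = -81 + J (U(J) = -3 + (J - 78) = -3 + (-78 + J) = -81 + J)
1/(U(u(-9, K(-4, 3))) - 95880) = 1/((-81 - 9) - 95880) = 1/(-90 - 95880) = 1/(-95970) = -1/95970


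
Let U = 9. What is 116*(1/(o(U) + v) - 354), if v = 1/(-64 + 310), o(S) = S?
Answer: -90928224/2215 ≈ -41051.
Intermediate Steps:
v = 1/246 ≈ 0.0040650
116*(1/(o(U) + v) - 354) = 116*(1/(9 + 1/246) - 354) = 116*(1/(2215/246) - 354) = 116*(246/2215 - 354) = 116*(-783864/2215) = -90928224/2215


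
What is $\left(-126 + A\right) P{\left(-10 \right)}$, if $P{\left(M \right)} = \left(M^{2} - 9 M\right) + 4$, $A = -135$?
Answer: $-50634$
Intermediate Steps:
$P{\left(M \right)} = 4 + M^{2} - 9 M$
$\left(-126 + A\right) P{\left(-10 \right)} = \left(-126 - 135\right) \left(4 + \left(-10\right)^{2} - -90\right) = - 261 \left(4 + 100 + 90\right) = \left(-261\right) 194 = -50634$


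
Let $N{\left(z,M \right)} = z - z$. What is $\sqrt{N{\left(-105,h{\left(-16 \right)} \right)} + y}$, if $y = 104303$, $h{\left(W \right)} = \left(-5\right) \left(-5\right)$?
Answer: $\sqrt{104303} \approx 322.96$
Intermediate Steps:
$h{\left(W \right)} = 25$
$N{\left(z,M \right)} = 0$
$\sqrt{N{\left(-105,h{\left(-16 \right)} \right)} + y} = \sqrt{0 + 104303} = \sqrt{104303}$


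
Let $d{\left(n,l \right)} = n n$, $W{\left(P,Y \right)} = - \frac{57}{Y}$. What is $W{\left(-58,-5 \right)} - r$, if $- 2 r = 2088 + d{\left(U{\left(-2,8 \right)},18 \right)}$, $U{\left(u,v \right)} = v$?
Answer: $\frac{5437}{5} \approx 1087.4$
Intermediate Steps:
$d{\left(n,l \right)} = n^{2}$
$r = -1076$ ($r = - \frac{2088 + 8^{2}}{2} = - \frac{2088 + 64}{2} = \left(- \frac{1}{2}\right) 2152 = -1076$)
$W{\left(-58,-5 \right)} - r = - \frac{57}{-5} - -1076 = \left(-57\right) \left(- \frac{1}{5}\right) + 1076 = \frac{57}{5} + 1076 = \frac{5437}{5}$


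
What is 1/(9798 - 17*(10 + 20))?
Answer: 1/9288 ≈ 0.00010767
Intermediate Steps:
1/(9798 - 17*(10 + 20)) = 1/(9798 - 17*30) = 1/(9798 - 510) = 1/9288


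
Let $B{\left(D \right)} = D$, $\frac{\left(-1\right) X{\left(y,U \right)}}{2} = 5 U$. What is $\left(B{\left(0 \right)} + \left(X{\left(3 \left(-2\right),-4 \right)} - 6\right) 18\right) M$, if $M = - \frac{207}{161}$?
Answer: $- \frac{5508}{7} \approx -786.86$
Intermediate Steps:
$X{\left(y,U \right)} = - 10 U$ ($X{\left(y,U \right)} = - 2 \cdot 5 U = - 10 U$)
$M = - \frac{9}{7}$ ($M = \left(-207\right) \frac{1}{161} = - \frac{9}{7} \approx -1.2857$)
$\left(B{\left(0 \right)} + \left(X{\left(3 \left(-2\right),-4 \right)} - 6\right) 18\right) M = \left(0 + \left(\left(-10\right) \left(-4\right) - 6\right) 18\right) \left(- \frac{9}{7}\right) = \left(0 + \left(40 - 6\right) 18\right) \left(- \frac{9}{7}\right) = \left(0 + 34 \cdot 18\right) \left(- \frac{9}{7}\right) = \left(0 + 612\right) \left(- \frac{9}{7}\right) = 612 \left(- \frac{9}{7}\right) = - \frac{5508}{7}$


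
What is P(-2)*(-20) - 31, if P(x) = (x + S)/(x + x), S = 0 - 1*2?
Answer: -51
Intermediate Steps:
S = -2 (S = 0 - 2 = -2)
P(x) = (-2 + x)/(2*x) (P(x) = (x - 2)/(x + x) = (-2 + x)/((2*x)) = (-2 + x)*(1/(2*x)) = (-2 + x)/(2*x))
P(-2)*(-20) - 31 = ((1/2)*(-2 - 2)/(-2))*(-20) - 31 = ((1/2)*(-1/2)*(-4))*(-20) - 31 = 1*(-20) - 31 = -20 - 31 = -51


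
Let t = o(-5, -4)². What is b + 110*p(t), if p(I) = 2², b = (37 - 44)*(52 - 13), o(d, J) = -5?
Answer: 167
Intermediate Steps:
b = -273 (b = -7*39 = -273)
t = 25 (t = (-5)² = 25)
p(I) = 4
b + 110*p(t) = -273 + 110*4 = -273 + 440 = 167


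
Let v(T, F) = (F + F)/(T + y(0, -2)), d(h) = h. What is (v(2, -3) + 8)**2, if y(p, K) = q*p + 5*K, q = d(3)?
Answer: 1225/16 ≈ 76.563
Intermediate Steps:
q = 3
y(p, K) = 3*p + 5*K
v(T, F) = 2*F/(-10 + T) (v(T, F) = (F + F)/(T + (3*0 + 5*(-2))) = (2*F)/(T + (0 - 10)) = (2*F)/(T - 10) = (2*F)/(-10 + T) = 2*F/(-10 + T))
(v(2, -3) + 8)**2 = (2*(-3)/(-10 + 2) + 8)**2 = (2*(-3)/(-8) + 8)**2 = (2*(-3)*(-1/8) + 8)**2 = (3/4 + 8)**2 = (35/4)**2 = 1225/16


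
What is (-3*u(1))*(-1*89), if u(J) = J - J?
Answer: 0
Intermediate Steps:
u(J) = 0
(-3*u(1))*(-1*89) = (-3*0)*(-1*89) = 0*(-89) = 0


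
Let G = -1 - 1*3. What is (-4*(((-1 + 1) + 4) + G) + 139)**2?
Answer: 19321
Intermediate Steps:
G = -4 (G = -1 - 3 = -4)
(-4*(((-1 + 1) + 4) + G) + 139)**2 = (-4*(((-1 + 1) + 4) - 4) + 139)**2 = (-4*((0 + 4) - 4) + 139)**2 = (-4*(4 - 4) + 139)**2 = (-4*0 + 139)**2 = (0 + 139)**2 = 139**2 = 19321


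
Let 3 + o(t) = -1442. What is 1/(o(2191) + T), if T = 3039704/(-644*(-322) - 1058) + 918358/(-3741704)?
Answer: -192987738060/276071229952541 ≈ -0.00069905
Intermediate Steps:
o(t) = -1445 (o(t) = -3 - 1442 = -1445)
T = 2796051544159/192987738060 (T = 3039704/(207368 - 1058) + 918358*(-1/3741704) = 3039704/206310 - 459179/1870852 = 3039704*(1/206310) - 459179/1870852 = 1519852/103155 - 459179/1870852 = 2796051544159/192987738060 ≈ 14.488)
1/(o(2191) + T) = 1/(-1445 + 2796051544159/192987738060) = 1/(-276071229952541/192987738060) = -192987738060/276071229952541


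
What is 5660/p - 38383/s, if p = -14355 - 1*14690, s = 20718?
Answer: -246419623/120350862 ≈ -2.0475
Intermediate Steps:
p = -29045 (p = -14355 - 14690 = -29045)
5660/p - 38383/s = 5660/(-29045) - 38383/20718 = 5660*(-1/29045) - 38383*1/20718 = -1132/5809 - 38383/20718 = -246419623/120350862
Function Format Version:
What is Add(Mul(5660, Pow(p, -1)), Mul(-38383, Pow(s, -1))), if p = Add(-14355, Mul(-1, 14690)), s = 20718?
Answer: Rational(-246419623, 120350862) ≈ -2.0475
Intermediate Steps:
p = -29045 (p = Add(-14355, -14690) = -29045)
Add(Mul(5660, Pow(p, -1)), Mul(-38383, Pow(s, -1))) = Add(Mul(5660, Pow(-29045, -1)), Mul(-38383, Pow(20718, -1))) = Add(Mul(5660, Rational(-1, 29045)), Mul(-38383, Rational(1, 20718))) = Add(Rational(-1132, 5809), Rational(-38383, 20718)) = Rational(-246419623, 120350862)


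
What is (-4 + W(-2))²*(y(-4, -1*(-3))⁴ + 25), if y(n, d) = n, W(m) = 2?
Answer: 1124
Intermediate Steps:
(-4 + W(-2))²*(y(-4, -1*(-3))⁴ + 25) = (-4 + 2)²*((-4)⁴ + 25) = (-2)²*(256 + 25) = 4*281 = 1124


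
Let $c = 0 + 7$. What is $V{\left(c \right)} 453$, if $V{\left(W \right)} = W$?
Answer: $3171$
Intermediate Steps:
$c = 7$
$V{\left(c \right)} 453 = 7 \cdot 453 = 3171$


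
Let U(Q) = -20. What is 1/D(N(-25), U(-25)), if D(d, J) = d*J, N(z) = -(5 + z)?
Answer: -1/400 ≈ -0.0025000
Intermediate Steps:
N(z) = -5 - z
D(d, J) = J*d
1/D(N(-25), U(-25)) = 1/(-20*(-5 - 1*(-25))) = 1/(-20*(-5 + 25)) = 1/(-20*20) = 1/(-400) = -1/400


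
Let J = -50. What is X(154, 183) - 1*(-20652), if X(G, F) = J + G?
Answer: 20756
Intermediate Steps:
X(G, F) = -50 + G
X(154, 183) - 1*(-20652) = (-50 + 154) - 1*(-20652) = 104 + 20652 = 20756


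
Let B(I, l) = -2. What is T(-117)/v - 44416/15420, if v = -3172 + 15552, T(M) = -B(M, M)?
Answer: -13745981/4772490 ≈ -2.8803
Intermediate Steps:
T(M) = 2 (T(M) = -1*(-2) = 2)
v = 12380
T(-117)/v - 44416/15420 = 2/12380 - 44416/15420 = 2*(1/12380) - 44416*1/15420 = 1/6190 - 11104/3855 = -13745981/4772490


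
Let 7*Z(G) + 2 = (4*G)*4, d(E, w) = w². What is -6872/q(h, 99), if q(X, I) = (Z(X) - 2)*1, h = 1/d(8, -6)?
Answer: 15462/5 ≈ 3092.4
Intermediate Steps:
h = 1/36 (h = 1/((-6)²) = 1/36 ≈ 0.027778)
Z(G) = -2/7 + 16*G/7 (Z(G) = -2/7 + ((4*G)*4)/7 = -2/7 + (16*G)/7 = -2/7 + 16*G/7)
q(X, I) = -16/7 + 16*X/7 (q(X, I) = ((-2/7 + 16*X/7) - 2)*1 = (-16/7 + 16*X/7)*1 = -16/7 + 16*X/7)
-6872/q(h, 99) = -6872/(-16/7 + (16/7)*(1/36)) = -6872/(-16/7 + 4/63) = -6872/(-20/9) = -6872*(-9/20) = 15462/5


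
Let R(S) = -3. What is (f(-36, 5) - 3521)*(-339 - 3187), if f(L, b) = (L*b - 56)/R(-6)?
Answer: 36413002/3 ≈ 1.2138e+7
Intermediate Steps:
f(L, b) = 56/3 - L*b/3 (f(L, b) = (L*b - 56)/(-3) = (-56 + L*b)*(-⅓) = 56/3 - L*b/3)
(f(-36, 5) - 3521)*(-339 - 3187) = ((56/3 - ⅓*(-36)*5) - 3521)*(-339 - 3187) = ((56/3 + 60) - 3521)*(-3526) = (236/3 - 3521)*(-3526) = -10327/3*(-3526) = 36413002/3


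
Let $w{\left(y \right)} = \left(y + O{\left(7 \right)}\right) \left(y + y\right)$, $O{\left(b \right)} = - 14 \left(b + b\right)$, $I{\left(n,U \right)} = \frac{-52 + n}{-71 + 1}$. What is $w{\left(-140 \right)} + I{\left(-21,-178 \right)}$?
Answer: $\frac{6585673}{70} \approx 94081.0$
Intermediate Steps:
$I{\left(n,U \right)} = \frac{26}{35} - \frac{n}{70}$ ($I{\left(n,U \right)} = \frac{-52 + n}{-70} = \left(-52 + n\right) \left(- \frac{1}{70}\right) = \frac{26}{35} - \frac{n}{70}$)
$O{\left(b \right)} = - 28 b$ ($O{\left(b \right)} = - 14 \cdot 2 b = - 28 b$)
$w{\left(y \right)} = 2 y \left(-196 + y\right)$ ($w{\left(y \right)} = \left(y - 196\right) \left(y + y\right) = \left(y - 196\right) 2 y = \left(-196 + y\right) 2 y = 2 y \left(-196 + y\right)$)
$w{\left(-140 \right)} + I{\left(-21,-178 \right)} = 2 \left(-140\right) \left(-196 - 140\right) + \left(\frac{26}{35} - - \frac{3}{10}\right) = 2 \left(-140\right) \left(-336\right) + \left(\frac{26}{35} + \frac{3}{10}\right) = 94080 + \frac{73}{70} = \frac{6585673}{70}$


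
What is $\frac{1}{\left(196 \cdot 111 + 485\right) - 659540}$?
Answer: $- \frac{1}{637299} \approx -1.5691 \cdot 10^{-6}$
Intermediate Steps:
$\frac{1}{\left(196 \cdot 111 + 485\right) - 659540} = \frac{1}{\left(21756 + 485\right) - 659540} = \frac{1}{22241 - 659540} = \frac{1}{-637299} = - \frac{1}{637299}$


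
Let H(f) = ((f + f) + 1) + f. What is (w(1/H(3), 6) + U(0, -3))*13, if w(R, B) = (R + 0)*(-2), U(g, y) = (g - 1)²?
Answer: 52/5 ≈ 10.400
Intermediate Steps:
H(f) = 1 + 3*f (H(f) = (2*f + 1) + f = (1 + 2*f) + f = 1 + 3*f)
U(g, y) = (-1 + g)²
w(R, B) = -2*R (w(R, B) = R*(-2) = -2*R)
(w(1/H(3), 6) + U(0, -3))*13 = (-2/(1 + 3*3) + (-1 + 0)²)*13 = (-2/(1 + 9) + (-1)²)*13 = (-2/10 + 1)*13 = (-2*⅒ + 1)*13 = (-⅕ + 1)*13 = (⅘)*13 = 52/5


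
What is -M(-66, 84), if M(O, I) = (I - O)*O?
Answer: 9900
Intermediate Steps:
M(O, I) = O*(I - O)
-M(-66, 84) = -(-66)*(84 - 1*(-66)) = -(-66)*(84 + 66) = -(-66)*150 = -1*(-9900) = 9900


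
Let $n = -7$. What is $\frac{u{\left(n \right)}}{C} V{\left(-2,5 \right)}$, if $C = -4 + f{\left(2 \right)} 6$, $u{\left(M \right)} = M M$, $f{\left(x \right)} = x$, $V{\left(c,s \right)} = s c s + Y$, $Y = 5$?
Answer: $- \frac{2205}{8} \approx -275.63$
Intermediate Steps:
$V{\left(c,s \right)} = 5 + c s^{2}$ ($V{\left(c,s \right)} = s c s + 5 = c s s + 5 = c s^{2} + 5 = 5 + c s^{2}$)
$u{\left(M \right)} = M^{2}$
$C = 8$ ($C = -4 + 2 \cdot 6 = -4 + 12 = 8$)
$\frac{u{\left(n \right)}}{C} V{\left(-2,5 \right)} = \frac{\left(-7\right)^{2}}{8} \left(5 - 2 \cdot 5^{2}\right) = 49 \cdot \frac{1}{8} \left(5 - 50\right) = \frac{49 \left(5 - 50\right)}{8} = \frac{49}{8} \left(-45\right) = - \frac{2205}{8}$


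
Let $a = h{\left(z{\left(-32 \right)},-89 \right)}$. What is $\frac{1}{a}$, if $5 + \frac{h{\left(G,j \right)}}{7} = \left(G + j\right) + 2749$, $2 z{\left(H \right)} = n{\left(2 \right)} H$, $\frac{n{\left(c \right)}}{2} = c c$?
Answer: $\frac{1}{17689} \approx 5.6532 \cdot 10^{-5}$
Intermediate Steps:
$n{\left(c \right)} = 2 c^{2}$ ($n{\left(c \right)} = 2 c c = 2 c^{2}$)
$z{\left(H \right)} = 4 H$ ($z{\left(H \right)} = \frac{2 \cdot 2^{2} H}{2} = \frac{2 \cdot 4 H}{2} = \frac{8 H}{2} = 4 H$)
$h{\left(G,j \right)} = 19208 + 7 G + 7 j$ ($h{\left(G,j \right)} = -35 + 7 \left(\left(G + j\right) + 2749\right) = -35 + 7 \left(2749 + G + j\right) = -35 + \left(19243 + 7 G + 7 j\right) = 19208 + 7 G + 7 j$)
$a = 17689$ ($a = 19208 + 7 \cdot 4 \left(-32\right) + 7 \left(-89\right) = 19208 + 7 \left(-128\right) - 623 = 19208 - 896 - 623 = 17689$)
$\frac{1}{a} = \frac{1}{17689}$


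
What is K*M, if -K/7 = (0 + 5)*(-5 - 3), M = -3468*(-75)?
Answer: 72828000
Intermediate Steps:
M = 260100
K = 280 (K = -7*(0 + 5)*(-5 - 3) = -35*(-8) = -7*(-40) = 280)
K*M = 280*260100 = 72828000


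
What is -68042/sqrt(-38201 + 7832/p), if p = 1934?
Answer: 68042*I*sqrt(35717548117)/36936451 ≈ 348.15*I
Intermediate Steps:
-68042/sqrt(-38201 + 7832/p) = -68042/sqrt(-38201 + 7832/1934) = -68042/sqrt(-38201 + 7832*(1/1934)) = -68042/sqrt(-38201 + 3916/967) = -68042*(-I*sqrt(35717548117)/36936451) = -(-68042)*I*sqrt(35717548117)/36936451 = 68042*I*sqrt(35717548117)/36936451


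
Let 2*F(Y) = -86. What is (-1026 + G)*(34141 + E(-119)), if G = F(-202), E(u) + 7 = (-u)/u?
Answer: -36488177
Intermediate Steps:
F(Y) = -43 (F(Y) = (½)*(-86) = -43)
E(u) = -8 (E(u) = -7 + (-u)/u = -7 - 1 = -8)
G = -43
(-1026 + G)*(34141 + E(-119)) = (-1026 - 43)*(34141 - 8) = -1069*34133 = -36488177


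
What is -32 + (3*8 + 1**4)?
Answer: -7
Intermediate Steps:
-32 + (3*8 + 1**4) = -32 + (24 + 1) = -32 + 25 = -7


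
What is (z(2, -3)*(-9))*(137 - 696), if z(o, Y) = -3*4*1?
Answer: -60372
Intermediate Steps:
z(o, Y) = -12 (z(o, Y) = -12*1 = -12)
(z(2, -3)*(-9))*(137 - 696) = (-12*(-9))*(137 - 696) = 108*(-559) = -60372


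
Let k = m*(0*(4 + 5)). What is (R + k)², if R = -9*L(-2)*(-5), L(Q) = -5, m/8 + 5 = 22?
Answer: 50625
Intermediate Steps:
m = 136 (m = -40 + 8*22 = -40 + 176 = 136)
k = 0 (k = 136*(0*(4 + 5)) = 136*(0*9) = 136*0 = 0)
R = -225 (R = -9*(-5)*(-5) = 45*(-5) = -225)
(R + k)² = (-225 + 0)² = (-225)² = 50625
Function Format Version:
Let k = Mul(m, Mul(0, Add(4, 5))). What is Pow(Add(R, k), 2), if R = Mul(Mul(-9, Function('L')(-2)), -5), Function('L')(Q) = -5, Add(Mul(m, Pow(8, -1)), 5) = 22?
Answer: 50625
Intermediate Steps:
m = 136 (m = Add(-40, Mul(8, 22)) = Add(-40, 176) = 136)
k = 0 (k = Mul(136, Mul(0, Add(4, 5))) = Mul(136, Mul(0, 9)) = Mul(136, 0) = 0)
R = -225 (R = Mul(Mul(-9, -5), -5) = Mul(45, -5) = -225)
Pow(Add(R, k), 2) = Pow(Add(-225, 0), 2) = Pow(-225, 2) = 50625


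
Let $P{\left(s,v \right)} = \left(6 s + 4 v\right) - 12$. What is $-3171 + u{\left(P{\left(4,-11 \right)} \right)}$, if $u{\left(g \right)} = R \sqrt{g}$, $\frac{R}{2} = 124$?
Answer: $-3171 + 992 i \sqrt{2} \approx -3171.0 + 1402.9 i$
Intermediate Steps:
$R = 248$ ($R = 2 \cdot 124 = 248$)
$P{\left(s,v \right)} = -12 + 4 v + 6 s$ ($P{\left(s,v \right)} = \left(4 v + 6 s\right) - 12 = -12 + 4 v + 6 s$)
$u{\left(g \right)} = 248 \sqrt{g}$
$-3171 + u{\left(P{\left(4,-11 \right)} \right)} = -3171 + 248 \sqrt{-12 + 4 \left(-11\right) + 6 \cdot 4} = -3171 + 248 \sqrt{-12 - 44 + 24} = -3171 + 248 \sqrt{-32} = -3171 + 248 \cdot 4 i \sqrt{2} = -3171 + 992 i \sqrt{2}$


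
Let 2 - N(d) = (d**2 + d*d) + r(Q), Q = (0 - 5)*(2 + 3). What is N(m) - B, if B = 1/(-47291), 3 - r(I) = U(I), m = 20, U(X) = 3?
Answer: -37738217/47291 ≈ -798.00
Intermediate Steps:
Q = -25 (Q = -5*5 = -25)
r(I) = 0 (r(I) = 3 - 1*3 = 3 - 3 = 0)
N(d) = 2 - 2*d**2 (N(d) = 2 - ((d**2 + d*d) + 0) = 2 - ((d**2 + d**2) + 0) = 2 - (2*d**2 + 0) = 2 - 2*d**2)
B = -1/47291 ≈ -2.1146e-5
N(m) - B = (2 - 2*20**2) - 1*(-1/47291) = (2 - 2*400) + 1/47291 = (2 - 800) + 1/47291 = -798 + 1/47291 = -37738217/47291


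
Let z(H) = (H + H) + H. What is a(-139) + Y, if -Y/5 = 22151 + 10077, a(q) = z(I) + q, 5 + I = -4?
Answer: -161306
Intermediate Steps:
I = -9 (I = -5 - 4 = -9)
z(H) = 3*H (z(H) = 2*H + H = 3*H)
a(q) = -27 + q (a(q) = 3*(-9) + q = -27 + q)
Y = -161140 (Y = -5*(22151 + 10077) = -5*32228 = -161140)
a(-139) + Y = (-27 - 139) - 161140 = -166 - 161140 = -161306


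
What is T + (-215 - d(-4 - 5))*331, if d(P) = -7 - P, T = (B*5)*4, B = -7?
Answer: -71967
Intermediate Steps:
T = -140 (T = -7*5*4 = -35*4 = -140)
T + (-215 - d(-4 - 5))*331 = -140 + (-215 - (-7 - (-4 - 5)))*331 = -140 + (-215 - (-7 - 1*(-9)))*331 = -140 + (-215 - (-7 + 9))*331 = -140 + (-215 - 1*2)*331 = -140 + (-215 - 2)*331 = -140 - 217*331 = -140 - 71827 = -71967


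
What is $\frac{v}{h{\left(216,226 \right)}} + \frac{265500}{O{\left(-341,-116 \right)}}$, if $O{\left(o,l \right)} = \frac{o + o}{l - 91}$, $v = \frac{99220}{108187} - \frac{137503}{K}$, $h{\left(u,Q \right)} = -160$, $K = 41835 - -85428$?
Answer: $\frac{60534379932068830541}{751193110995360} \approx 80584.0$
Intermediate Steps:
$K = 127263$ ($K = 41835 + 85428 = 127263$)
$v = - \frac{2249002201}{13768202181}$ ($v = \frac{99220}{108187} - \frac{137503}{127263} = - \frac{2249002201}{13768202181} \approx -0.16335$)
$O{\left(o,l \right)} = \frac{2 o}{-91 + l}$
$\frac{v}{h{\left(216,226 \right)}} + \frac{265500}{O{\left(-341,-116 \right)}} = - \frac{2249002201}{13768202181 \left(-160\right)} + \frac{265500}{2 \left(-341\right) \frac{1}{-91 - 116}} = \left(- \frac{2249002201}{13768202181}\right) \left(- \frac{1}{160}\right) + \frac{265500}{2 \left(-341\right) \frac{1}{-207}} = \frac{2249002201}{2202912348960} + \frac{265500}{2 \left(-341\right) \left(- \frac{1}{207}\right)} = \frac{2249002201}{2202912348960} + \frac{265500}{\frac{682}{207}} = \frac{2249002201}{2202912348960} + 265500 \cdot \frac{207}{682} = \frac{2249002201}{2202912348960} + \frac{27479250}{341} = \frac{60534379932068830541}{751193110995360}$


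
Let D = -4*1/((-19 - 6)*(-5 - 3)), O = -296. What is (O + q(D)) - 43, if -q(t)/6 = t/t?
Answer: -345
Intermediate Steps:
D = -1/50 (D = -4/((-8*(-25))) = -4/200 = -4*1/200 = -1/50 ≈ -0.020000)
q(t) = -6 (q(t) = -6*t/t = -6*1 = -6)
(O + q(D)) - 43 = (-296 - 6) - 43 = -302 - 43 = -345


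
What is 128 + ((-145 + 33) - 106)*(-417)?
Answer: 91034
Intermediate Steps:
128 + ((-145 + 33) - 106)*(-417) = 128 + (-112 - 106)*(-417) = 128 - 218*(-417) = 128 + 90906 = 91034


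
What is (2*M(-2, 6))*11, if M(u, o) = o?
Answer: 132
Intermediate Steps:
(2*M(-2, 6))*11 = (2*6)*11 = 12*11 = 132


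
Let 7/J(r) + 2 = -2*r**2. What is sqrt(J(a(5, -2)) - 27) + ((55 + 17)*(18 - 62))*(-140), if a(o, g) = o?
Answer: 443520 + I*sqrt(18343)/26 ≈ 4.4352e+5 + 5.2091*I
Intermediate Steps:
J(r) = 7/(-2 - 2*r**2)
sqrt(J(a(5, -2)) - 27) + ((55 + 17)*(18 - 62))*(-140) = sqrt(-7/(2 + 2*5**2) - 27) + ((55 + 17)*(18 - 62))*(-140) = sqrt(-7/(2 + 2*25) - 27) + (72*(-44))*(-140) = sqrt(-7/(2 + 50) - 27) - 3168*(-140) = sqrt(-7/52 - 27) + 443520 = sqrt(-1411/52) + 443520 = I*sqrt(18343)/26 + 443520 = 443520 + I*sqrt(18343)/26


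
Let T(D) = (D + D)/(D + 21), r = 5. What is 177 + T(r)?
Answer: 2306/13 ≈ 177.38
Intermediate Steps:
T(D) = 2*D/(21 + D) (T(D) = (2*D)/(21 + D) = 2*D/(21 + D))
177 + T(r) = 177 + 2*5/(21 + 5) = 177 + 2*5/26 = 177 + 2*5*(1/26) = 177 + 5/13 = 2306/13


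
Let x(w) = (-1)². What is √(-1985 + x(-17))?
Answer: 8*I*√31 ≈ 44.542*I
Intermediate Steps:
x(w) = 1
√(-1985 + x(-17)) = √(-1985 + 1) = √(-1984) = 8*I*√31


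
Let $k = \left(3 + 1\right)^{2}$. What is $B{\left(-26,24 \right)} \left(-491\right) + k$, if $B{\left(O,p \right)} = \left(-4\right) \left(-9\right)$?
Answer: $-17660$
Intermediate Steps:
$B{\left(O,p \right)} = 36$
$k = 16$ ($k = 4^{2} = 16$)
$B{\left(-26,24 \right)} \left(-491\right) + k = 36 \left(-491\right) + 16 = -17676 + 16 = -17660$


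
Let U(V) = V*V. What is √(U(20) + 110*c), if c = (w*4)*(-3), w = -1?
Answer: 2*√430 ≈ 41.473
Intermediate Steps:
c = 12 (c = -1*4*(-3) = -4*(-3) = 12)
U(V) = V²
√(U(20) + 110*c) = √(20² + 110*12) = √(400 + 1320) = √1720 = 2*√430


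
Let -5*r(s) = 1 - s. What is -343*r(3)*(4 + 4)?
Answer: -5488/5 ≈ -1097.6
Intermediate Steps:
r(s) = -⅕ + s/5 (r(s) = -(1 - s)/5 = -⅕ + s/5)
-343*r(3)*(4 + 4) = -343*(-⅕ + (⅕)*3)*(4 + 4) = -343*(-⅕ + ⅗)*8 = -686*8/5 = -343*16/5 = -5488/5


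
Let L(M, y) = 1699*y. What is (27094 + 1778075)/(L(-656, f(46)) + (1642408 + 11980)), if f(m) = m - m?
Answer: 1805169/1654388 ≈ 1.0911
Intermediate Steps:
f(m) = 0
(27094 + 1778075)/(L(-656, f(46)) + (1642408 + 11980)) = (27094 + 1778075)/(1699*0 + (1642408 + 11980)) = 1805169/(0 + 1654388) = 1805169/1654388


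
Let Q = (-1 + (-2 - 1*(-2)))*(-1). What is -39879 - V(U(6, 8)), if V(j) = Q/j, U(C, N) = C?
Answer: -239275/6 ≈ -39879.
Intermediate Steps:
Q = 1 (Q = (-1 + (-2 + 2))*(-1) = (-1 + 0)*(-1) = -1*(-1) = 1)
V(j) = 1/j
-39879 - V(U(6, 8)) = -39879 - 1/6 = -39879 - 1*⅙ = -39879 - ⅙ = -239275/6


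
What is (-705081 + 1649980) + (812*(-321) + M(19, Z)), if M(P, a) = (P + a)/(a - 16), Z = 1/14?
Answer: 152586814/223 ≈ 6.8425e+5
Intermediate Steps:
Z = 1/14 ≈ 0.071429
M(P, a) = (P + a)/(-16 + a)
(-705081 + 1649980) + (812*(-321) + M(19, Z)) = (-705081 + 1649980) + (812*(-321) + (19 + 1/14)/(-16 + 1/14)) = 944899 + (-260652 + (267/14)/(-223/14)) = 944899 + (-260652 - 14/223*267/14) = 944899 + (-260652 - 267/223) = 944899 - 58125663/223 = 152586814/223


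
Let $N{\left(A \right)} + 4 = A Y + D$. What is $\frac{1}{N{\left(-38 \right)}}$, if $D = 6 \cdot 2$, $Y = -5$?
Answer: $\frac{1}{198} \approx 0.0050505$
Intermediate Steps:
$D = 12$
$N{\left(A \right)} = 8 - 5 A$ ($N{\left(A \right)} = -4 + \left(A \left(-5\right) + 12\right) = -4 - \left(-12 + 5 A\right) = 8 - 5 A$)
$\frac{1}{N{\left(-38 \right)}} = \frac{1}{8 - -190} = \frac{1}{8 + 190} = \frac{1}{198}$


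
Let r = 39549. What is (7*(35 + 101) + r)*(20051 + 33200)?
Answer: 2156718751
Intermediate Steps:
(7*(35 + 101) + r)*(20051 + 33200) = (7*(35 + 101) + 39549)*(20051 + 33200) = (7*136 + 39549)*53251 = (952 + 39549)*53251 = 40501*53251 = 2156718751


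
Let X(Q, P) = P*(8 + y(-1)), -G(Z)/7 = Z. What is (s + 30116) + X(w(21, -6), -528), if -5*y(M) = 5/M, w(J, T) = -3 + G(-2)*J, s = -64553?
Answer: -39189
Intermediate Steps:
G(Z) = -7*Z
w(J, T) = -3 + 14*J (w(J, T) = -3 + (-7*(-2))*J = -3 + 14*J)
y(M) = -1/M
X(Q, P) = 9*P (X(Q, P) = P*(8 - 1/(-1)) = P*(8 - 1*(-1)) = P*(8 + 1) = P*9 = 9*P)
(s + 30116) + X(w(21, -6), -528) = (-64553 + 30116) + 9*(-528) = -34437 - 4752 = -39189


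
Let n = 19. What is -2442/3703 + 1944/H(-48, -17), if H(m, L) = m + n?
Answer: -7269450/107387 ≈ -67.694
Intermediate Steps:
H(m, L) = 19 + m (H(m, L) = m + 19 = 19 + m)
-2442/3703 + 1944/H(-48, -17) = -2442/3703 + 1944/(19 - 48) = -2442*1/3703 + 1944/(-29) = -2442/3703 + 1944*(-1/29) = -2442/3703 - 1944/29 = -7269450/107387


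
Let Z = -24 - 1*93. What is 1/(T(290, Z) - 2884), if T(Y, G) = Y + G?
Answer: -1/2711 ≈ -0.00036887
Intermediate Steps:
Z = -117 (Z = -24 - 93 = -117)
T(Y, G) = G + Y
1/(T(290, Z) - 2884) = 1/((-117 + 290) - 2884) = 1/(173 - 2884) = 1/(-2711) = -1/2711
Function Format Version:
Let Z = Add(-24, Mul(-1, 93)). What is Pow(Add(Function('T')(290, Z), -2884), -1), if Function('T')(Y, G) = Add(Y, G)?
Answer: Rational(-1, 2711) ≈ -0.00036887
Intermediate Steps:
Z = -117 (Z = Add(-24, -93) = -117)
Function('T')(Y, G) = Add(G, Y)
Pow(Add(Function('T')(290, Z), -2884), -1) = Pow(Add(Add(-117, 290), -2884), -1) = Pow(Add(173, -2884), -1) = Pow(-2711, -1) = Rational(-1, 2711)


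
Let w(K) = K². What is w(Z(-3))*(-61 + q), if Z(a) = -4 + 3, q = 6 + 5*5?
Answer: -30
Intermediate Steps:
q = 31 (q = 6 + 25 = 31)
Z(a) = -1
w(Z(-3))*(-61 + q) = (-1)²*(-61 + 31) = 1*(-30) = -30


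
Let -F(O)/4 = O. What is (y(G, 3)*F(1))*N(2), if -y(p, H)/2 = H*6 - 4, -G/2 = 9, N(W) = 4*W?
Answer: 896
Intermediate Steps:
F(O) = -4*O
G = -18 (G = -2*9 = -18)
y(p, H) = 8 - 12*H (y(p, H) = -2*(H*6 - 4) = -2*(6*H - 4) = -2*(-4 + 6*H) = 8 - 12*H)
(y(G, 3)*F(1))*N(2) = ((8 - 12*3)*(-4*1))*(4*2) = ((8 - 36)*(-4))*8 = -28*(-4)*8 = 112*8 = 896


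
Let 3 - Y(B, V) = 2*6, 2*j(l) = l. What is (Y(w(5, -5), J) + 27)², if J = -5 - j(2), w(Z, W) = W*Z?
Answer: 324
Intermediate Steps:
j(l) = l/2
J = -6 (J = -5 - 2/2 = -5 - 1*1 = -5 - 1 = -6)
Y(B, V) = -9 (Y(B, V) = 3 - 2*6 = 3 - 1*12 = 3 - 12 = -9)
(Y(w(5, -5), J) + 27)² = (-9 + 27)² = 18² = 324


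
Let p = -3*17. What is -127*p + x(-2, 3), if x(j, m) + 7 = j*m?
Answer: 6464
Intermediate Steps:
x(j, m) = -7 + j*m
p = -51
-127*p + x(-2, 3) = -127*(-51) + (-7 - 2*3) = 6477 + (-7 - 6) = 6477 - 13 = 6464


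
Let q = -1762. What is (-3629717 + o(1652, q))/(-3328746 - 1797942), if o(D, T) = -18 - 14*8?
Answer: 1209949/1708896 ≈ 0.70803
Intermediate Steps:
o(D, T) = -130 (o(D, T) = -18 - 112 = -130)
(-3629717 + o(1652, q))/(-3328746 - 1797942) = (-3629717 - 130)/(-3328746 - 1797942) = -3629847/(-5126688) = -3629847*(-1/5126688) = 1209949/1708896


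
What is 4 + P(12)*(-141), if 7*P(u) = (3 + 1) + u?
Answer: -2228/7 ≈ -318.29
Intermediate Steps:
P(u) = 4/7 + u/7 (P(u) = ((3 + 1) + u)/7 = (4 + u)/7 = 4/7 + u/7)
4 + P(12)*(-141) = 4 + (4/7 + (⅐)*12)*(-141) = 4 + (4/7 + 12/7)*(-141) = 4 + (16/7)*(-141) = 4 - 2256/7 = -2228/7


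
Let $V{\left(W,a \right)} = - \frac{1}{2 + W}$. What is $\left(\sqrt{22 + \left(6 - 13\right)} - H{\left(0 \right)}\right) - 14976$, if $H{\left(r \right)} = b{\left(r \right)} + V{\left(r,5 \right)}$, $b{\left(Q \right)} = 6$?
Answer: $- \frac{29963}{2} + \sqrt{15} \approx -14978.0$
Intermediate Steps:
$H{\left(r \right)} = 6 - \frac{1}{2 + r}$
$\left(\sqrt{22 + \left(6 - 13\right)} - H{\left(0 \right)}\right) - 14976 = \left(\sqrt{22 + \left(6 - 13\right)} - \frac{11 + 6 \cdot 0}{2 + 0}\right) - 14976 = \left(\sqrt{22 + \left(6 - 13\right)} - \frac{11 + 0}{2}\right) - 14976 = \left(\sqrt{22 - 7} - \frac{1}{2} \cdot 11\right) - 14976 = \left(\sqrt{15} - \frac{11}{2}\right) - 14976 = \left(- \frac{11}{2} + \sqrt{15}\right) - 14976 = - \frac{29963}{2} + \sqrt{15}$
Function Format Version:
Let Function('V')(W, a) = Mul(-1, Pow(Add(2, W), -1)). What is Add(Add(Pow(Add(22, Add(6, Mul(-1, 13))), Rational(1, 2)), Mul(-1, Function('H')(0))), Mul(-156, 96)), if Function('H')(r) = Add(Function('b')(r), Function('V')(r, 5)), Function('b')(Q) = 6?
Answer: Add(Rational(-29963, 2), Pow(15, Rational(1, 2))) ≈ -14978.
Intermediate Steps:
Function('H')(r) = Add(6, Mul(-1, Pow(Add(2, r), -1)))
Add(Add(Pow(Add(22, Add(6, Mul(-1, 13))), Rational(1, 2)), Mul(-1, Function('H')(0))), Mul(-156, 96)) = Add(Add(Pow(Add(22, Add(6, Mul(-1, 13))), Rational(1, 2)), Mul(-1, Mul(Pow(Add(2, 0), -1), Add(11, Mul(6, 0))))), Mul(-156, 96)) = Add(Add(Pow(Add(22, Add(6, -13)), Rational(1, 2)), Mul(-1, Mul(Pow(2, -1), Add(11, 0)))), -14976) = Add(Add(Pow(Add(22, -7), Rational(1, 2)), Mul(-1, Mul(Rational(1, 2), 11))), -14976) = Add(Add(Pow(15, Rational(1, 2)), Mul(-1, Rational(11, 2))), -14976) = Add(Add(Pow(15, Rational(1, 2)), Rational(-11, 2)), -14976) = Add(Add(Rational(-11, 2), Pow(15, Rational(1, 2))), -14976) = Add(Rational(-29963, 2), Pow(15, Rational(1, 2)))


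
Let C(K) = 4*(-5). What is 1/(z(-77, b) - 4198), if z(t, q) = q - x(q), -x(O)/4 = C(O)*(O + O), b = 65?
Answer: -1/14533 ≈ -6.8809e-5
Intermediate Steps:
C(K) = -20
x(O) = 160*O (x(O) = -(-80)*(O + O) = -(-80)*2*O = -(-160)*O = 160*O)
z(t, q) = -159*q (z(t, q) = q - 160*q = -159*q)
1/(z(-77, b) - 4198) = 1/(-159*65 - 4198) = 1/(-10335 - 4198) = 1/(-14533) = -1/14533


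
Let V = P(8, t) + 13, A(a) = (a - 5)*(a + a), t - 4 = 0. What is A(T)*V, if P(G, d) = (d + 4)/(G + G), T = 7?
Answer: 378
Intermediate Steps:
t = 4 (t = 4 + 0 = 4)
A(a) = 2*a*(-5 + a) (A(a) = (-5 + a)*(2*a) = 2*a*(-5 + a))
P(G, d) = (4 + d)/(2*G) (P(G, d) = (4 + d)/((2*G)) = (4 + d)*(1/(2*G)) = (4 + d)/(2*G))
V = 27/2 (V = (½)*(4 + 4)/8 + 13 = (½)*(⅛)*8 + 13 = ½ + 13 = 27/2 ≈ 13.500)
A(T)*V = (2*7*(-5 + 7))*(27/2) = (2*7*2)*(27/2) = 28*(27/2) = 378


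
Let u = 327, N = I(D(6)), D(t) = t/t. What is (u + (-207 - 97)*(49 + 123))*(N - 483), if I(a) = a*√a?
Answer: 25045202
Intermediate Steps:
D(t) = 1
I(a) = a^(3/2)
N = 1 (N = 1^(3/2) = 1)
(u + (-207 - 97)*(49 + 123))*(N - 483) = (327 + (-207 - 97)*(49 + 123))*(1 - 483) = (327 - 304*172)*(-482) = (327 - 52288)*(-482) = -51961*(-482) = 25045202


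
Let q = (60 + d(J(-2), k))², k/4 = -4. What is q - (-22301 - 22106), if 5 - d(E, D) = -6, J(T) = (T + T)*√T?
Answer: 49448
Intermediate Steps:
k = -16 (k = 4*(-4) = -16)
J(T) = 2*T^(3/2) (J(T) = (2*T)*√T = 2*T^(3/2))
d(E, D) = 11 (d(E, D) = 5 - 1*(-6) = 5 + 6 = 11)
q = 5041 (q = (60 + 11)² = 71² = 5041)
q - (-22301 - 22106) = 5041 - (-22301 - 22106) = 5041 - 1*(-44407) = 5041 + 44407 = 49448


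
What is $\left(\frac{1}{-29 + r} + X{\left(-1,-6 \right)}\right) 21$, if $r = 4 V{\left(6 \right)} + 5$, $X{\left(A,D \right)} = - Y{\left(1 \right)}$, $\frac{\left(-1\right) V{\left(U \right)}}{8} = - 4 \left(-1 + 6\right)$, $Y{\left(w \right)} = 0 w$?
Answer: $\frac{3}{88} \approx 0.034091$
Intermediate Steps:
$Y{\left(w \right)} = 0$
$V{\left(U \right)} = 160$ ($V{\left(U \right)} = - 8 \left(- 4 \left(-1 + 6\right)\right) = - 8 \left(\left(-4\right) 5\right) = \left(-8\right) \left(-20\right) = 160$)
$X{\left(A,D \right)} = 0$ ($X{\left(A,D \right)} = \left(-1\right) 0 = 0$)
$r = 645$ ($r = 4 \cdot 160 + 5 = 640 + 5 = 645$)
$\left(\frac{1}{-29 + r} + X{\left(-1,-6 \right)}\right) 21 = \left(\frac{1}{-29 + 645} + 0\right) 21 = \left(\frac{1}{616} + 0\right) 21 = \frac{1}{616} \cdot 21 = \frac{3}{88}$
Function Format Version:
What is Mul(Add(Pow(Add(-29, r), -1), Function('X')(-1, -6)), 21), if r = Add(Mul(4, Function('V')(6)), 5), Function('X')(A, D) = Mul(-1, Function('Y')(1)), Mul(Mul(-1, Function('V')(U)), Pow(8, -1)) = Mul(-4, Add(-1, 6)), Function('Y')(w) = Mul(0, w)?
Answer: Rational(3, 88) ≈ 0.034091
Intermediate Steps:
Function('Y')(w) = 0
Function('V')(U) = 160 (Function('V')(U) = Mul(-8, Mul(-4, Add(-1, 6))) = Mul(-8, Mul(-4, 5)) = Mul(-8, -20) = 160)
Function('X')(A, D) = 0 (Function('X')(A, D) = Mul(-1, 0) = 0)
r = 645 (r = Add(Mul(4, 160), 5) = Add(640, 5) = 645)
Mul(Add(Pow(Add(-29, r), -1), Function('X')(-1, -6)), 21) = Mul(Add(Pow(Add(-29, 645), -1), 0), 21) = Mul(Add(Pow(616, -1), 0), 21) = Mul(Add(Rational(1, 616), 0), 21) = Mul(Rational(1, 616), 21) = Rational(3, 88)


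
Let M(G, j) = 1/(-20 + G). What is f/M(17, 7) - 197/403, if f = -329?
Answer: 397564/403 ≈ 986.51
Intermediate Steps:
f/M(17, 7) - 197/403 = -329/(1/(-20 + 17)) - 197/403 = -329/(1/(-3)) - 197*1/403 = -329/(-1/3) - 197/403 = -329*(-3) - 197/403 = 987 - 197/403 = 397564/403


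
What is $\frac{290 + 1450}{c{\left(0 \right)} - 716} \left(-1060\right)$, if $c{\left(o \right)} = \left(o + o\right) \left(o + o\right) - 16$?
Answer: $\frac{153700}{61} \approx 2519.7$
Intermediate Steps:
$c{\left(o \right)} = -16 + 4 o^{2}$ ($c{\left(o \right)} = 2 o 2 o - 16 = 4 o^{2} - 16 = -16 + 4 o^{2}$)
$\frac{290 + 1450}{c{\left(0 \right)} - 716} \left(-1060\right) = \frac{290 + 1450}{\left(-16 + 4 \cdot 0^{2}\right) - 716} \left(-1060\right) = \frac{1740}{\left(-16 + 4 \cdot 0\right) - 716} \left(-1060\right) = \frac{1740}{\left(-16 + 0\right) - 716} \left(-1060\right) = \frac{1740}{-16 - 716} \left(-1060\right) = \frac{1740}{-732} \left(-1060\right) = 1740 \left(- \frac{1}{732}\right) \left(-1060\right) = \left(- \frac{145}{61}\right) \left(-1060\right) = \frac{153700}{61}$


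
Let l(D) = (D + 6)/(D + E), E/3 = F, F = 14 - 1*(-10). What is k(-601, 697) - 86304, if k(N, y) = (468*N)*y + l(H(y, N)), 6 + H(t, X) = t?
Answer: -149647265603/763 ≈ -1.9613e+8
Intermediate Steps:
F = 24 (F = 14 + 10 = 24)
E = 72 (E = 3*24 = 72)
H(t, X) = -6 + t
l(D) = (6 + D)/(72 + D) (l(D) = (D + 6)/(D + 72) = (6 + D)/(72 + D))
k(N, y) = y/(66 + y) + 468*N*y (k(N, y) = (468*N)*y + (6 + (-6 + y))/(72 + (-6 + y)) = 468*N*y + y/(66 + y) = y/(66 + y) + 468*N*y)
k(-601, 697) - 86304 = 697*(1 + 468*(-601)*(66 + 697))/(66 + 697) - 86304 = 697*(1 + 468*(-601)*763)/763 - 86304 = 697*(1/763)*(1 - 214607484) - 86304 = 697*(1/763)*(-214607483) - 86304 = -149581415651/763 - 86304 = -149647265603/763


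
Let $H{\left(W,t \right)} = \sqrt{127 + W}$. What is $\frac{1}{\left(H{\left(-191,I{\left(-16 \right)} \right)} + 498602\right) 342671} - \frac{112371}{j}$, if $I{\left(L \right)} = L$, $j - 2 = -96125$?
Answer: $\frac{1595469035174036041739}{1364776232900535280574} - \frac{2 i}{21297341420376007} \approx 1.169 - 9.3908 \cdot 10^{-17} i$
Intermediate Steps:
$j = -96123$ ($j = 2 - 96125 = -96123$)
$\frac{1}{\left(H{\left(-191,I{\left(-16 \right)} \right)} + 498602\right) 342671} - \frac{112371}{j} = \frac{1}{\left(\sqrt{127 - 191} + 498602\right) 342671} - \frac{112371}{-96123} = \frac{1}{\sqrt{-64} + 498602} \cdot \frac{1}{342671} - - \frac{37457}{32041} = \frac{1}{8 i + 498602} \cdot \frac{1}{342671} + \frac{37457}{32041} = \frac{1}{498602 + 8 i} \frac{1}{342671} + \frac{37457}{32041} = \frac{498602 - 8 i}{248603954468} \cdot \frac{1}{342671} + \frac{37457}{32041} = \frac{498602 - 8 i}{85189365681504028} + \frac{37457}{32041} = \frac{37457}{32041} + \frac{498602 - 8 i}{85189365681504028}$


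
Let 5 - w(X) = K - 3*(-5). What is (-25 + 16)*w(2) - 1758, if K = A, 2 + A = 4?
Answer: -1650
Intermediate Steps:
A = 2 (A = -2 + 4 = 2)
K = 2
w(X) = -12 (w(X) = 5 - (2 - 3*(-5)) = 5 - (2 + 15) = 5 - 1*17 = 5 - 17 = -12)
(-25 + 16)*w(2) - 1758 = (-25 + 16)*(-12) - 1758 = -9*(-12) - 1758 = 108 - 1758 = -1650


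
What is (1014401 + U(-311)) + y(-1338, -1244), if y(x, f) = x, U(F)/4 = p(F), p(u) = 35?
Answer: 1013203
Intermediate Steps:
U(F) = 140 (U(F) = 4*35 = 140)
(1014401 + U(-311)) + y(-1338, -1244) = (1014401 + 140) - 1338 = 1014541 - 1338 = 1013203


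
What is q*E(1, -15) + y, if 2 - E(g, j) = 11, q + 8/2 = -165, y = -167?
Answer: 1354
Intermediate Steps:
q = -169 (q = -4 - 165 = -169)
E(g, j) = -9 (E(g, j) = 2 - 1*11 = 2 - 11 = -9)
q*E(1, -15) + y = -169*(-9) - 167 = 1521 - 167 = 1354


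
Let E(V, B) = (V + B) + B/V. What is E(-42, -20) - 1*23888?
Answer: -502940/21 ≈ -23950.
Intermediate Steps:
E(V, B) = B + V + B/V (E(V, B) = (B + V) + B/V = B + V + B/V)
E(-42, -20) - 1*23888 = (-20 - 42 - 20/(-42)) - 1*23888 = (-20 - 42 - 20*(-1/42)) - 23888 = (-20 - 42 + 10/21) - 23888 = -1292/21 - 23888 = -502940/21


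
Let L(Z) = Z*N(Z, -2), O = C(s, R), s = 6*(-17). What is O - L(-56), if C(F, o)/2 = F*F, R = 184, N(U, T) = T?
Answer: 20696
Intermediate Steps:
s = -102
C(F, o) = 2*F² (C(F, o) = 2*(F*F) = 2*F²)
O = 20808 (O = 2*(-102)² = 2*10404 = 20808)
L(Z) = -2*Z (L(Z) = Z*(-2) = -2*Z)
O - L(-56) = 20808 - (-2)*(-56) = 20808 - 1*112 = 20808 - 112 = 20696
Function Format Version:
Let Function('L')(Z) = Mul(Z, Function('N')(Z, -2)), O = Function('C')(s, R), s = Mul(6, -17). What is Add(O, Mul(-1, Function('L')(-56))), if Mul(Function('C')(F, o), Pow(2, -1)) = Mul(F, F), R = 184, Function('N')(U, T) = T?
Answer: 20696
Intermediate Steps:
s = -102
Function('C')(F, o) = Mul(2, Pow(F, 2)) (Function('C')(F, o) = Mul(2, Mul(F, F)) = Mul(2, Pow(F, 2)))
O = 20808 (O = Mul(2, Pow(-102, 2)) = Mul(2, 10404) = 20808)
Function('L')(Z) = Mul(-2, Z) (Function('L')(Z) = Mul(Z, -2) = Mul(-2, Z))
Add(O, Mul(-1, Function('L')(-56))) = Add(20808, Mul(-1, Mul(-2, -56))) = Add(20808, Mul(-1, 112)) = Add(20808, -112) = 20696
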